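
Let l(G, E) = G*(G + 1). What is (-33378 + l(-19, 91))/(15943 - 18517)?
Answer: 5506/429 ≈ 12.835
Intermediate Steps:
l(G, E) = G*(1 + G)
(-33378 + l(-19, 91))/(15943 - 18517) = (-33378 - 19*(1 - 19))/(15943 - 18517) = (-33378 - 19*(-18))/(-2574) = (-33378 + 342)*(-1/2574) = -33036*(-1/2574) = 5506/429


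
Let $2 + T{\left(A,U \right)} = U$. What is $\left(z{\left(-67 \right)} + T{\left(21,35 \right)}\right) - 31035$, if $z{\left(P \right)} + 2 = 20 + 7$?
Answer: $-30977$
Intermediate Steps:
$T{\left(A,U \right)} = -2 + U$
$z{\left(P \right)} = 25$ ($z{\left(P \right)} = -2 + \left(20 + 7\right) = -2 + 27 = 25$)
$\left(z{\left(-67 \right)} + T{\left(21,35 \right)}\right) - 31035 = \left(25 + \left(-2 + 35\right)\right) - 31035 = \left(25 + 33\right) - 31035 = 58 - 31035 = -30977$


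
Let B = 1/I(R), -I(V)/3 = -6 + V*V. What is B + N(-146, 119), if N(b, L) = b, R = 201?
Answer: -17693011/121185 ≈ -146.00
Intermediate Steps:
I(V) = 18 - 3*V² (I(V) = -3*(-6 + V*V) = -3*(-6 + V²) = 18 - 3*V²)
B = -1/121185 (B = 1/(18 - 3*201²) = 1/(18 - 3*40401) = 1/(18 - 121203) = 1/(-121185) = -1/121185 ≈ -8.2519e-6)
B + N(-146, 119) = -1/121185 - 146 = -17693011/121185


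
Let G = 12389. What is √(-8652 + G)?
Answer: √3737 ≈ 61.131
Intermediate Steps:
√(-8652 + G) = √(-8652 + 12389) = √3737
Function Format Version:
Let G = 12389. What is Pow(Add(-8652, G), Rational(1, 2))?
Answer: Pow(3737, Rational(1, 2)) ≈ 61.131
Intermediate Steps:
Pow(Add(-8652, G), Rational(1, 2)) = Pow(Add(-8652, 12389), Rational(1, 2)) = Pow(3737, Rational(1, 2))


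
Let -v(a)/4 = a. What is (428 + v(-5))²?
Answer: 200704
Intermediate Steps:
v(a) = -4*a
(428 + v(-5))² = (428 - 4*(-5))² = (428 + 20)² = 448² = 200704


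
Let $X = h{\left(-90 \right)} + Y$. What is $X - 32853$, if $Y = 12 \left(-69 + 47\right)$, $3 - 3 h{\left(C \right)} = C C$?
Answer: $-35816$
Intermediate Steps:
$h{\left(C \right)} = 1 - \frac{C^{2}}{3}$ ($h{\left(C \right)} = 1 - \frac{C C}{3} = 1 - \frac{C^{2}}{3}$)
$Y = -264$ ($Y = 12 \left(-22\right) = -264$)
$X = -2963$ ($X = \left(1 - \frac{\left(-90\right)^{2}}{3}\right) - 264 = \left(1 - 2700\right) - 264 = -2699 - 264 = -2963$)
$X - 32853 = -2963 - 32853 = -35816$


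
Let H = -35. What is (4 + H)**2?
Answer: 961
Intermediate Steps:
(4 + H)**2 = (4 - 35)**2 = (-31)**2 = 961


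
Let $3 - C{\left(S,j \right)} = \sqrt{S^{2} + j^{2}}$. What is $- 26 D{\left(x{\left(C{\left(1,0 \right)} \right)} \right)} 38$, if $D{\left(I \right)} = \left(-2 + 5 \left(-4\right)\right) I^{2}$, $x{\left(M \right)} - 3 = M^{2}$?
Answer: $1065064$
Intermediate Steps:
$C{\left(S,j \right)} = 3 - \sqrt{S^{2} + j^{2}}$
$x{\left(M \right)} = 3 + M^{2}$
$D{\left(I \right)} = - 22 I^{2}$ ($D{\left(I \right)} = \left(-2 - 20\right) I^{2} = - 22 I^{2}$)
$- 26 D{\left(x{\left(C{\left(1,0 \right)} \right)} \right)} 38 = - 26 \left(- 22 \left(3 + \left(3 - \sqrt{1^{2} + 0^{2}}\right)^{2}\right)^{2}\right) 38 = - 26 \left(- 22 \left(3 + \left(3 - \sqrt{1 + 0}\right)^{2}\right)^{2}\right) 38 = - 26 \left(- 22 \left(3 + \left(3 - \sqrt{1}\right)^{2}\right)^{2}\right) 38 = - 26 \left(- 22 \left(3 + \left(3 - 1\right)^{2}\right)^{2}\right) 38 = - 26 \left(- 22 \left(3 + 2^{2}\right)^{2}\right) 38 = - 26 \left(- 22 \left(3 + 4\right)^{2}\right) 38 = - 26 \left(- 22 \cdot 7^{2}\right) 38 = - 26 \left(\left(-22\right) 49\right) 38 = \left(-26\right) \left(-1078\right) 38 = 28028 \cdot 38 = 1065064$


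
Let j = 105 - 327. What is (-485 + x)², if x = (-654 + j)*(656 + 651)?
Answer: 1311980103889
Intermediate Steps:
j = -222
x = -1144932 (x = (-654 - 222)*(656 + 651) = -876*1307 = -1144932)
(-485 + x)² = (-485 - 1144932)² = (-1145417)² = 1311980103889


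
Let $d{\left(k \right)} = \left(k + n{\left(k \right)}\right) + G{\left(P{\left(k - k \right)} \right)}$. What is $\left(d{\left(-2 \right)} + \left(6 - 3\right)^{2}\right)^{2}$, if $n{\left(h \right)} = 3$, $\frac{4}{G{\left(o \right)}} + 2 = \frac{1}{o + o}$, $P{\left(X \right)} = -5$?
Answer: $\frac{28900}{441} \approx 65.533$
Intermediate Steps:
$G{\left(o \right)} = \frac{4}{-2 + \frac{1}{2 o}}$ ($G{\left(o \right)} = \frac{4}{-2 + \frac{1}{o + o}} = \frac{4}{-2 + \frac{1}{2 o}}$)
$d{\left(k \right)} = \frac{23}{21} + k$ ($d{\left(k \right)} = \left(k + 3\right) - - \frac{40}{-1 + 4 \left(-5\right)} = \left(3 + k\right) - - \frac{40}{-1 - 20} = \left(3 + k\right) - - \frac{40}{-21} = \left(3 + k\right) - \left(-40\right) \left(- \frac{1}{21}\right) = \left(3 + k\right) - \frac{40}{21} = \frac{23}{21} + k$)
$\left(d{\left(-2 \right)} + \left(6 - 3\right)^{2}\right)^{2} = \left(\left(\frac{23}{21} - 2\right) + \left(6 - 3\right)^{2}\right)^{2} = \left(- \frac{19}{21} + 3^{2}\right)^{2} = \left(- \frac{19}{21} + 9\right)^{2} = \left(\frac{170}{21}\right)^{2} = \frac{28900}{441}$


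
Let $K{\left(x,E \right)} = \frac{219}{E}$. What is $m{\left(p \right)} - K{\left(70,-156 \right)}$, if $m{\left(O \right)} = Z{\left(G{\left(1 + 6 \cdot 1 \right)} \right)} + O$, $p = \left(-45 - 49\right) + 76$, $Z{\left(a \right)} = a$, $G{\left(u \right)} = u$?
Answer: $- \frac{499}{52} \approx -9.5962$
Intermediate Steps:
$p = -18$ ($p = -94 + 76 = -18$)
$m{\left(O \right)} = 7 + O$ ($m{\left(O \right)} = \left(1 + 6 \cdot 1\right) + O = \left(1 + 6\right) + O = 7 + O$)
$m{\left(p \right)} - K{\left(70,-156 \right)} = \left(7 - 18\right) - \frac{219}{-156} = -11 - 219 \left(- \frac{1}{156}\right) = -11 - - \frac{73}{52} = -11 + \frac{73}{52} = - \frac{499}{52}$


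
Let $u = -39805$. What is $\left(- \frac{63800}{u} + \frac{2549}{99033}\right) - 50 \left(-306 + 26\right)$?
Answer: $\frac{11038907935669}{788401713} \approx 14002.0$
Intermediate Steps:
$\left(- \frac{63800}{u} + \frac{2549}{99033}\right) - 50 \left(-306 + 26\right) = \left(- \frac{63800}{-39805} + \frac{2549}{99033}\right) - 50 \left(-306 + 26\right) = \left(\left(-63800\right) \left(- \frac{1}{39805}\right) + 2549 \cdot \frac{1}{99033}\right) - -14000 = \left(\frac{12760}{7961} + \frac{2549}{99033}\right) + 14000 = \frac{1283953669}{788401713} + 14000 = \frac{11038907935669}{788401713}$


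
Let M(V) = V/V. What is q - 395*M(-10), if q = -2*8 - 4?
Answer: -415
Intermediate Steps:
M(V) = 1
q = -20 (q = -16 - 4 = -20)
q - 395*M(-10) = -20 - 395*1 = -20 - 395 = -415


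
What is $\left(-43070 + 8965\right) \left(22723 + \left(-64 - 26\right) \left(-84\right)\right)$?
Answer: $-1032801715$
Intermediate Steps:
$\left(-43070 + 8965\right) \left(22723 + \left(-64 - 26\right) \left(-84\right)\right) = - 34105 \left(22723 - -7560\right) = - 34105 \left(22723 + 7560\right) = \left(-34105\right) 30283 = -1032801715$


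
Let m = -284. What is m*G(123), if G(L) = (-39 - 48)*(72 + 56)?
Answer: 3162624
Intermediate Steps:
G(L) = -11136 (G(L) = -87*128 = -11136)
m*G(123) = -284*(-11136) = 3162624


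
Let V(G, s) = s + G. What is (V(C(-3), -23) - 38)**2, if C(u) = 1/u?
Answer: 33856/9 ≈ 3761.8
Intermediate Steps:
V(G, s) = G + s
(V(C(-3), -23) - 38)**2 = ((1/(-3) - 23) - 38)**2 = ((-1/3 - 23) - 38)**2 = (-70/3 - 38)**2 = (-184/3)**2 = 33856/9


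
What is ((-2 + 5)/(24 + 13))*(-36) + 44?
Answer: 1520/37 ≈ 41.081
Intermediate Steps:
((-2 + 5)/(24 + 13))*(-36) + 44 = (3/37)*(-36) + 44 = -108/37 + 44 = 1520/37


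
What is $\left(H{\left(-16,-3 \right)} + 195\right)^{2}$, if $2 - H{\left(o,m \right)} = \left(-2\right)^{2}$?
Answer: $37249$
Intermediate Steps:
$H{\left(o,m \right)} = -2$ ($H{\left(o,m \right)} = 2 - \left(-2\right)^{2} = 2 - 4 = -2$)
$\left(H{\left(-16,-3 \right)} + 195\right)^{2} = \left(-2 + 195\right)^{2} = 193^{2} = 37249$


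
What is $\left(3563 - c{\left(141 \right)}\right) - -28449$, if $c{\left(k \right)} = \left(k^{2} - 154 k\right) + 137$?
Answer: $33708$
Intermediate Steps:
$c{\left(k \right)} = 137 + k^{2} - 154 k$
$\left(3563 - c{\left(141 \right)}\right) - -28449 = \left(3563 - \left(137 + 141^{2} - 21714\right)\right) - -28449 = \left(3563 - \left(137 + 19881 - 21714\right)\right) + 28449 = \left(3563 - -1696\right) + 28449 = \left(3563 + 1696\right) + 28449 = 5259 + 28449 = 33708$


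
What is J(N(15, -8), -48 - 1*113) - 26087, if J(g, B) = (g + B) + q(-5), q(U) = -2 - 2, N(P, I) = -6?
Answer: -26258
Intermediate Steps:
q(U) = -4
J(g, B) = -4 + B + g (J(g, B) = (g + B) - 4 = (B + g) - 4 = -4 + B + g)
J(N(15, -8), -48 - 1*113) - 26087 = (-4 + (-48 - 1*113) - 6) - 26087 = (-4 + (-48 - 113) - 6) - 26087 = (-4 - 161 - 6) - 26087 = -171 - 26087 = -26258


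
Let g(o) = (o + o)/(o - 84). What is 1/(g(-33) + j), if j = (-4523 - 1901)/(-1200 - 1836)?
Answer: 897/2404 ≈ 0.37313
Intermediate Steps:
j = 146/69 (j = -6424/(-3036) = -6424*(-1/3036) = 146/69 ≈ 2.1159)
g(o) = 2*o/(-84 + o) (g(o) = (2*o)/(-84 + o) = 2*o/(-84 + o))
1/(g(-33) + j) = 1/(2*(-33)/(-84 - 33) + 146/69) = 1/(2*(-33)/(-117) + 146/69) = 1/(2*(-33)*(-1/117) + 146/69) = 1/(22/39 + 146/69) = 1/(2404/897) = 897/2404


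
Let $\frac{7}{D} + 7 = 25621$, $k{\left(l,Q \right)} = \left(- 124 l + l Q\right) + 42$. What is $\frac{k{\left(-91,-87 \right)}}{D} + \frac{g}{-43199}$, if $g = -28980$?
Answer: $\frac{3041766291294}{43199} \approx 7.0413 \cdot 10^{7}$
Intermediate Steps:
$k{\left(l,Q \right)} = 42 - 124 l + Q l$ ($k{\left(l,Q \right)} = \left(- 124 l + Q l\right) + 42 = 42 - 124 l + Q l$)
$D = \frac{7}{25614}$ ($D = \frac{7}{-7 + 25621} = \frac{7}{25614} \approx 0.00027329$)
$\frac{k{\left(-91,-87 \right)}}{D} + \frac{g}{-43199} = \frac{42 - -11284 - -7917}{\frac{7}{25614}} - \frac{28980}{-43199} = \left(42 + 11284 + 7917\right) \frac{25614}{7} - - \frac{28980}{43199} = 19243 \cdot \frac{25614}{7} + \frac{28980}{43199} = 70412886 + \frac{28980}{43199} = \frac{3041766291294}{43199}$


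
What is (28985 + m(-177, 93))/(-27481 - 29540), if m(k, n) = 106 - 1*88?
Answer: -29003/57021 ≈ -0.50864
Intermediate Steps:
m(k, n) = 18 (m(k, n) = 106 - 88 = 18)
(28985 + m(-177, 93))/(-27481 - 29540) = (28985 + 18)/(-27481 - 29540) = 29003/(-57021) = 29003*(-1/57021) = -29003/57021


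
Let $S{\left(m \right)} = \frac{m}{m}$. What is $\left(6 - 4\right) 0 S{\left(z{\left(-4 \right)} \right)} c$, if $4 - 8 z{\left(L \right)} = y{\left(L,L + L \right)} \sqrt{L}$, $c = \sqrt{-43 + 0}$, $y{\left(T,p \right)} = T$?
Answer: $0$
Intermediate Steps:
$c = i \sqrt{43}$ ($c = \sqrt{-43} = i \sqrt{43} \approx 6.5574 i$)
$z{\left(L \right)} = \frac{1}{2} - \frac{L^{\frac{3}{2}}}{8}$ ($z{\left(L \right)} = \frac{1}{2} - \frac{L \sqrt{L}}{8} = \frac{1}{2} - \frac{L^{\frac{3}{2}}}{8}$)
$S{\left(m \right)} = 1$
$\left(6 - 4\right) 0 S{\left(z{\left(-4 \right)} \right)} c = \left(6 - 4\right) 0 \cdot 1 i \sqrt{43} = 2 \cdot 0 \cdot 1 i \sqrt{43} = 0 \cdot 1 i \sqrt{43} = 0 i \sqrt{43} = 0$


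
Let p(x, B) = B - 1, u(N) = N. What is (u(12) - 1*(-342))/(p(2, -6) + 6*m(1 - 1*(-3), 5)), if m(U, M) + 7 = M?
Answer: -354/19 ≈ -18.632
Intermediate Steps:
p(x, B) = -1 + B
m(U, M) = -7 + M
(u(12) - 1*(-342))/(p(2, -6) + 6*m(1 - 1*(-3), 5)) = (12 - 1*(-342))/((-1 - 6) + 6*(-7 + 5)) = (12 + 342)/(-7 + 6*(-2)) = 354/(-7 - 12) = 354/(-19) = 354*(-1/19) = -354/19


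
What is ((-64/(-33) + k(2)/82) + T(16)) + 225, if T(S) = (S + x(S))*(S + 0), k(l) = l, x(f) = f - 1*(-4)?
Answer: 1086410/1353 ≈ 802.96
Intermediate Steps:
x(f) = 4 + f (x(f) = f + 4 = 4 + f)
T(S) = S*(4 + 2*S) (T(S) = (S + (4 + S))*(S + 0) = (4 + 2*S)*S = S*(4 + 2*S))
((-64/(-33) + k(2)/82) + T(16)) + 225 = ((-64/(-33) + 2/82) + 2*16*(2 + 16)) + 225 = ((-64*(-1/33) + 2*(1/82)) + 2*16*18) + 225 = ((64/33 + 1/41) + 576) + 225 = (2657/1353 + 576) + 225 = 781985/1353 + 225 = 1086410/1353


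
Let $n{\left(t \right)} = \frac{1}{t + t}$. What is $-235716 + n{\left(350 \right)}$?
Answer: $- \frac{165001199}{700} \approx -2.3572 \cdot 10^{5}$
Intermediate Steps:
$n{\left(t \right)} = \frac{1}{2 t}$
$-235716 + n{\left(350 \right)} = -235716 + \frac{1}{2 \cdot 350} = -235716 + \frac{1}{2} \cdot \frac{1}{350} = -235716 + \frac{1}{700} = - \frac{165001199}{700}$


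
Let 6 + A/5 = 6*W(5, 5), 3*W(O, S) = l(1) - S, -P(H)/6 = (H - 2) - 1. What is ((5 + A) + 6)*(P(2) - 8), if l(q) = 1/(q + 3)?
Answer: 133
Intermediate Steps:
l(q) = 1/(3 + q)
P(H) = 18 - 6*H (P(H) = -6*((H - 2) - 1) = -6*((-2 + H) - 1) = -6*(-3 + H) = 18 - 6*H)
W(O, S) = 1/12 - S/3 (W(O, S) = (1/(3 + 1) - S)/3 = (1/4 - S)/3 = (¼ - S)/3 = 1/12 - S/3)
A = -155/2 (A = -30 + 5*(6*(1/12 - ⅓*5)) = -30 + 5*(6*(1/12 - 5/3)) = -30 + 5*(6*(-19/12)) = -30 + 5*(-19/2) = -30 - 95/2 = -155/2 ≈ -77.500)
((5 + A) + 6)*(P(2) - 8) = ((5 - 155/2) + 6)*((18 - 6*2) - 8) = (-145/2 + 6)*((18 - 12) - 8) = -133*(6 - 8)/2 = -133/2*(-2) = 133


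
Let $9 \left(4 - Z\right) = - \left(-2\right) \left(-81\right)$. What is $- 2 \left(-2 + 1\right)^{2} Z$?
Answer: $-44$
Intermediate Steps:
$Z = 22$ ($Z = 4 - \frac{\left(-1\right) \left(\left(-2\right) \left(-81\right)\right)}{9} = 4 - \frac{\left(-1\right) 162}{9} = 4 - -18 = 4 + 18 = 22$)
$- 2 \left(-2 + 1\right)^{2} Z = - 2 \left(-2 + 1\right)^{2} \cdot 22 = - 2 \left(-1\right)^{2} \cdot 22 = \left(-2\right) 1 \cdot 22 = \left(-2\right) 22 = -44$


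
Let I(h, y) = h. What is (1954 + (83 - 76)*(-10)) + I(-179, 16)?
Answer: 1705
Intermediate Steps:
(1954 + (83 - 76)*(-10)) + I(-179, 16) = (1954 + (83 - 76)*(-10)) - 179 = (1954 + 7*(-10)) - 179 = (1954 - 70) - 179 = 1884 - 179 = 1705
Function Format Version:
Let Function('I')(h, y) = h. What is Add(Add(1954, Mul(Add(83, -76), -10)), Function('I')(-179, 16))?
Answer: 1705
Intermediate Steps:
Add(Add(1954, Mul(Add(83, -76), -10)), Function('I')(-179, 16)) = Add(Add(1954, Mul(Add(83, -76), -10)), -179) = Add(Add(1954, Mul(7, -10)), -179) = Add(Add(1954, -70), -179) = Add(1884, -179) = 1705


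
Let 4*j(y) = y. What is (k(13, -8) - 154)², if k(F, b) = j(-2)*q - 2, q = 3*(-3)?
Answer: 91809/4 ≈ 22952.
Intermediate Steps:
j(y) = y/4
q = -9
k(F, b) = 5/2 (k(F, b) = ((¼)*(-2))*(-9) - 2 = -½*(-9) - 2 = 9/2 - 2 = 5/2)
(k(13, -8) - 154)² = (5/2 - 154)² = (-303/2)² = 91809/4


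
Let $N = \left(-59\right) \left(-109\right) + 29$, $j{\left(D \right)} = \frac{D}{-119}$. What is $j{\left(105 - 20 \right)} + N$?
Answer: $\frac{45215}{7} \approx 6459.3$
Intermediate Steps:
$j{\left(D \right)} = - \frac{D}{119}$ ($j{\left(D \right)} = D \left(- \frac{1}{119}\right) = - \frac{D}{119}$)
$N = 6460$ ($N = 6431 + 29 = 6460$)
$j{\left(105 - 20 \right)} + N = - \frac{105 - 20}{119} + 6460 = \left(- \frac{1}{119}\right) 85 + 6460 = - \frac{5}{7} + 6460 = \frac{45215}{7}$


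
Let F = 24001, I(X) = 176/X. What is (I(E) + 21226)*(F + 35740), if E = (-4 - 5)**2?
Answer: 102723574162/81 ≈ 1.2682e+9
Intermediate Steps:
E = 81 (E = (-9)**2 = 81)
(I(E) + 21226)*(F + 35740) = (176/81 + 21226)*(24001 + 35740) = (176*(1/81) + 21226)*59741 = (176/81 + 21226)*59741 = (1719482/81)*59741 = 102723574162/81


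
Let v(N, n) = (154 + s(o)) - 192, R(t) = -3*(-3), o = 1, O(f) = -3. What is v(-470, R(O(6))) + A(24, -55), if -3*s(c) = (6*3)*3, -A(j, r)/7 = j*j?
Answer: -4088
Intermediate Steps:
A(j, r) = -7*j² (A(j, r) = -7*j*j = -7*j²)
R(t) = 9
s(c) = -18 (s(c) = -6*3*3/3 = -6*3 = -⅓*54 = -18)
v(N, n) = -56 (v(N, n) = (154 - 18) - 192 = 136 - 192 = -56)
v(-470, R(O(6))) + A(24, -55) = -56 - 7*24² = -56 - 7*576 = -56 - 4032 = -4088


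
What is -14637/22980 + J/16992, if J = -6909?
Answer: -11318909/10846560 ≈ -1.0435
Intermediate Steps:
-14637/22980 + J/16992 = -14637/22980 - 6909/16992 = -14637*1/22980 - 6909*1/16992 = -4879/7660 - 2303/5664 = -11318909/10846560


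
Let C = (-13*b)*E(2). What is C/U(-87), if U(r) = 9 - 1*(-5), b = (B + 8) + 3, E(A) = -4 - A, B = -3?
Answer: 312/7 ≈ 44.571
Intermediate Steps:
b = 8 (b = (-3 + 8) + 3 = 5 + 3 = 8)
U(r) = 14 (U(r) = 9 + 5 = 14)
C = 624 (C = (-13*8)*(-4 - 1*2) = -104*(-4 - 2) = -104*(-6) = 624)
C/U(-87) = 624/14 = 624*(1/14) = 312/7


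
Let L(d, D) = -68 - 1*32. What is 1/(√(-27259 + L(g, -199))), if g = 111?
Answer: -I*√27359/27359 ≈ -0.0060457*I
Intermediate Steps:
L(d, D) = -100 (L(d, D) = -68 - 32 = -100)
1/(√(-27259 + L(g, -199))) = 1/(√(-27259 - 100)) = 1/(√(-27359)) = 1/(I*√27359) = -I*√27359/27359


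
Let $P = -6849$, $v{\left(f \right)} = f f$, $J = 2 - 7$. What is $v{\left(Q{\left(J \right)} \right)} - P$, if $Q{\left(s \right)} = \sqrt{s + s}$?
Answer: $6839$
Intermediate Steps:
$J = -5$ ($J = 2 - 7 = -5$)
$Q{\left(s \right)} = \sqrt{2} \sqrt{s}$ ($Q{\left(s \right)} = \sqrt{2 s} = \sqrt{2} \sqrt{s}$)
$v{\left(f \right)} = f^{2}$
$v{\left(Q{\left(J \right)} \right)} - P = \left(\sqrt{2} \sqrt{-5}\right)^{2} - -6849 = \left(\sqrt{2} i \sqrt{5}\right)^{2} + 6849 = \left(i \sqrt{10}\right)^{2} + 6849 = -10 + 6849 = 6839$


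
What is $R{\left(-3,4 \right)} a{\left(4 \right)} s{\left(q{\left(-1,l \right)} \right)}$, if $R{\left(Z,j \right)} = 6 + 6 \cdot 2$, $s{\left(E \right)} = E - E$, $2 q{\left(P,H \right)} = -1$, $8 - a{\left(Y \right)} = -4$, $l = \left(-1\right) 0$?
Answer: $0$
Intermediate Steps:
$l = 0$
$a{\left(Y \right)} = 12$ ($a{\left(Y \right)} = 8 - -4 = 8 + 4 = 12$)
$q{\left(P,H \right)} = - \frac{1}{2}$ ($q{\left(P,H \right)} = \frac{1}{2} \left(-1\right) = - \frac{1}{2}$)
$s{\left(E \right)} = 0$
$R{\left(Z,j \right)} = 18$ ($R{\left(Z,j \right)} = 6 + 12 = 18$)
$R{\left(-3,4 \right)} a{\left(4 \right)} s{\left(q{\left(-1,l \right)} \right)} = 18 \cdot 12 \cdot 0 = 216 \cdot 0 = 0$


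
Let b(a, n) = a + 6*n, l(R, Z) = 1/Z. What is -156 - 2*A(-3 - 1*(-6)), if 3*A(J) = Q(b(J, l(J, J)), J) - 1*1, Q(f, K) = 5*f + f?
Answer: -526/3 ≈ -175.33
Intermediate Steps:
Q(f, K) = 6*f
A(J) = -⅓ + 2*J + 12/J (A(J) = (6*(J + 6/J) - 1*1)/3 = ((6*J + 36/J) - 1)/3 = (-1 + 6*J + 36/J)/3 = -⅓ + 2*J + 12/J)
-156 - 2*A(-3 - 1*(-6)) = -156 - 2*(-⅓ + 2*(-3 - 1*(-6)) + 12/(-3 - 1*(-6))) = -156 - 2*(-⅓ + 2*(-3 + 6) + 12/(-3 + 6)) = -156 - 2*(-⅓ + 2*3 + 12/3) = -156 - 2*(-⅓ + 6 + 12*(⅓)) = -156 - 2*(-⅓ + 6 + 4) = -156 - 2*29/3 = -156 - 58/3 = -526/3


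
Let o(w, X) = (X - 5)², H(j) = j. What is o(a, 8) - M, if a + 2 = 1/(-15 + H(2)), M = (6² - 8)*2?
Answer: -47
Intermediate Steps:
M = 56 (M = (36 - 8)*2 = 28*2 = 56)
a = -27/13 (a = -2 + 1/(-15 + 2) = -2 + 1/(-13) = -2 - 1/13 = -27/13 ≈ -2.0769)
o(w, X) = (-5 + X)²
o(a, 8) - M = (-5 + 8)² - 1*56 = 3² - 56 = 9 - 56 = -47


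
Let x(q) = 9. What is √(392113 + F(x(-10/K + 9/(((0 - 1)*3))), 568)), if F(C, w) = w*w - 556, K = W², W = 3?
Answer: √714181 ≈ 845.09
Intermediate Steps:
K = 9 (K = 3² = 9)
F(C, w) = -556 + w² (F(C, w) = w² - 556 = -556 + w²)
√(392113 + F(x(-10/K + 9/(((0 - 1)*3))), 568)) = √(392113 + (-556 + 568²)) = √(392113 + (-556 + 322624)) = √(392113 + 322068) = √714181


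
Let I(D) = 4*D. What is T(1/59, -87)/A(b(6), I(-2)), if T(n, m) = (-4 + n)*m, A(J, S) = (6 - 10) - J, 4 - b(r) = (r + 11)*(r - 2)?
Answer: 1363/236 ≈ 5.7754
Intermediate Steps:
b(r) = 4 - (-2 + r)*(11 + r) (b(r) = 4 - (r + 11)*(r - 2) = 4 - (11 + r)*(-2 + r) = 4 - (-2 + r)*(11 + r))
A(J, S) = -4 - J
T(n, m) = m*(-4 + n)
T(1/59, -87)/A(b(6), I(-2)) = (-87*(-4 + 1/59))/(-4 - (26 - 1*6² - 9*6)) = (-87*(-4 + 1/59))/(-4 - (26 - 1*36 - 54)) = (-87*(-235/59))/(-4 - (26 - 36 - 54)) = 20445/(59*(-4 - 1*(-64))) = 20445/(59*(-4 + 64)) = (20445/59)/60 = (20445/59)*(1/60) = 1363/236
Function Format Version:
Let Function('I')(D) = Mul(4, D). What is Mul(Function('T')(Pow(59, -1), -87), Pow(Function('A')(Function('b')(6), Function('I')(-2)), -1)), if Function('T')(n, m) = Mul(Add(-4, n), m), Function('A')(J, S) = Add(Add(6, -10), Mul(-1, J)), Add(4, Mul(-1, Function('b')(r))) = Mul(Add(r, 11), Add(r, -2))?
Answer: Rational(1363, 236) ≈ 5.7754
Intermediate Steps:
Function('b')(r) = Add(4, Mul(-1, Add(-2, r), Add(11, r))) (Function('b')(r) = Add(4, Mul(-1, Mul(Add(r, 11), Add(r, -2)))) = Add(4, Mul(-1, Mul(Add(11, r), Add(-2, r)))) = Add(4, Mul(-1, Mul(Add(-2, r), Add(11, r)))) = Add(4, Mul(-1, Add(-2, r), Add(11, r))))
Function('A')(J, S) = Add(-4, Mul(-1, J))
Function('T')(n, m) = Mul(m, Add(-4, n))
Mul(Function('T')(Pow(59, -1), -87), Pow(Function('A')(Function('b')(6), Function('I')(-2)), -1)) = Mul(Mul(-87, Add(-4, Pow(59, -1))), Pow(Add(-4, Mul(-1, Add(26, Mul(-1, Pow(6, 2)), Mul(-9, 6)))), -1)) = Mul(Mul(-87, Add(-4, Rational(1, 59))), Pow(Add(-4, Mul(-1, Add(26, Mul(-1, 36), -54))), -1)) = Mul(Mul(-87, Rational(-235, 59)), Pow(Add(-4, Mul(-1, Add(26, -36, -54))), -1)) = Mul(Rational(20445, 59), Pow(Add(-4, Mul(-1, -64)), -1)) = Mul(Rational(20445, 59), Pow(Add(-4, 64), -1)) = Mul(Rational(20445, 59), Pow(60, -1)) = Mul(Rational(20445, 59), Rational(1, 60)) = Rational(1363, 236)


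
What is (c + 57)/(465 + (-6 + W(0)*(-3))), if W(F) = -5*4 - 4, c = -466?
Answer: -409/531 ≈ -0.77024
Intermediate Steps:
W(F) = -24 (W(F) = -20 - 4 = -24)
(c + 57)/(465 + (-6 + W(0)*(-3))) = (-466 + 57)/(465 + (-6 - 24*(-3))) = -409/(465 + (-6 + 72)) = -409/(465 + 66) = -409/531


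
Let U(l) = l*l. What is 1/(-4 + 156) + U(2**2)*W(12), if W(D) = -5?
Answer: -12159/152 ≈ -79.993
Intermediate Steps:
U(l) = l**2
1/(-4 + 156) + U(2**2)*W(12) = 1/(-4 + 156) + (2**2)**2*(-5) = 1/152 + 4**2*(-5) = 1/152 + 16*(-5) = 1/152 - 80 = -12159/152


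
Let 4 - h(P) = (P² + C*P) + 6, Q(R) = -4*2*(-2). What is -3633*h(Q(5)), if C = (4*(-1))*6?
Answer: -457758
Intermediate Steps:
C = -24 (C = -4*6 = -24)
Q(R) = 16 (Q(R) = -8*(-2) = 16)
h(P) = -2 - P² + 24*P (h(P) = 4 - ((P² - 24*P) + 6) = 4 - (6 + P² - 24*P) = 4 + (-6 - P² + 24*P) = -2 - P² + 24*P)
-3633*h(Q(5)) = -3633*(-2 - 1*16² + 24*16) = -3633*(-2 - 1*256 + 384) = -3633*(-2 - 256 + 384) = -3633*126 = -457758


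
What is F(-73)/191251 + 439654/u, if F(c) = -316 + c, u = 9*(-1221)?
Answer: -84088541875/2101657239 ≈ -40.011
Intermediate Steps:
u = -10989
F(-73)/191251 + 439654/u = (-316 - 73)/191251 + 439654/(-10989) = -389*1/191251 + 439654*(-1/10989) = -389/191251 - 439654/10989 = -84088541875/2101657239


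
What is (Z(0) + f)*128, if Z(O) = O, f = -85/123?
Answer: -10880/123 ≈ -88.455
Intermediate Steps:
f = -85/123 (f = -85*1/123 = -85/123 ≈ -0.69106)
(Z(0) + f)*128 = (0 - 85/123)*128 = -85/123*128 = -10880/123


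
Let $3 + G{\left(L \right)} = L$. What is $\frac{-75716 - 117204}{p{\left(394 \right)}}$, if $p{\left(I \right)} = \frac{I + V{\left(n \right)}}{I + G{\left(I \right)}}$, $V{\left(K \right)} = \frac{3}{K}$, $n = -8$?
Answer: $- \frac{1211537600}{3149} \approx -3.8474 \cdot 10^{5}$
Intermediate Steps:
$G{\left(L \right)} = -3 + L$
$p{\left(I \right)} = \frac{- \frac{3}{8} + I}{-3 + 2 I}$ ($p{\left(I \right)} = \frac{I + \frac{3}{-8}}{I + \left(-3 + I\right)} = \frac{I + 3 \left(- \frac{1}{8}\right)}{-3 + 2 I} = \frac{I - \frac{3}{8}}{-3 + 2 I} = \frac{- \frac{3}{8} + I}{-3 + 2 I}$)
$\frac{-75716 - 117204}{p{\left(394 \right)}} = \frac{-75716 - 117204}{\frac{1}{8} \frac{1}{-3 + 2 \cdot 394} \left(-3 + 8 \cdot 394\right)} = \frac{-75716 - 117204}{\frac{1}{8} \frac{1}{-3 + 788} \left(-3 + 3152\right)} = - \frac{192920}{\frac{1}{8} \cdot \frac{1}{785} \cdot 3149} = - \frac{192920}{\frac{3149}{6280}} = \left(-192920\right) \frac{6280}{3149} = - \frac{1211537600}{3149}$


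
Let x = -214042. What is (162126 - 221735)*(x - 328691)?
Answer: 32351771397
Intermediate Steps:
(162126 - 221735)*(x - 328691) = (162126 - 221735)*(-214042 - 328691) = -59609*(-542733) = 32351771397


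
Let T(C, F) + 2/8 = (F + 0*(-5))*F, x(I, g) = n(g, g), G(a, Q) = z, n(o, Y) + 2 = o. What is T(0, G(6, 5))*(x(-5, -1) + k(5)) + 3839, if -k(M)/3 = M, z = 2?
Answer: 7543/2 ≈ 3771.5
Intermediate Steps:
n(o, Y) = -2 + o
k(M) = -3*M
G(a, Q) = 2
x(I, g) = -2 + g
T(C, F) = -1/4 + F**2 (T(C, F) = -1/4 + (F + 0*(-5))*F = -1/4 + (F + 0)*F = -1/4 + F*F = -1/4 + F**2)
T(0, G(6, 5))*(x(-5, -1) + k(5)) + 3839 = (-1/4 + 2**2)*((-2 - 1) - 3*5) + 3839 = (-1/4 + 4)*(-3 - 15) + 3839 = (15/4)*(-18) + 3839 = -135/2 + 3839 = 7543/2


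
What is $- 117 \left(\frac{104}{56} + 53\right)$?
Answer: $- \frac{44928}{7} \approx -6418.3$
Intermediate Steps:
$- 117 \left(\frac{104}{56} + 53\right) = - 117 \left(104 \cdot \frac{1}{56} + 53\right) = - 117 \left(\frac{13}{7} + 53\right) = \left(-117\right) \frac{384}{7} = - \frac{44928}{7}$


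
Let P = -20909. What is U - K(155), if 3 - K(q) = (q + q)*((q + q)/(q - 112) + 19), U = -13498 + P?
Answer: -1130260/43 ≈ -26285.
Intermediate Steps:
U = -34407 (U = -13498 - 20909 = -34407)
K(q) = 3 - 2*q*(19 + 2*q/(-112 + q)) (K(q) = 3 - (q + q)*((q + q)/(q - 112) + 19) = 3 - 2*q*((2*q)/(-112 + q) + 19) = 3 - 2*q*(2*q/(-112 + q) + 19) = 3 - 2*q*(19 + 2*q/(-112 + q)))
U - K(155) = -34407 - (-336 - 42*155² + 4259*155)/(-112 + 155) = -34407 - (-336 - 42*24025 + 660145)/43 = -34407 - (-336 - 1009050 + 660145)/43 = -34407 - (-349241)/43 = -34407 - 1*(-349241/43) = -34407 + 349241/43 = -1130260/43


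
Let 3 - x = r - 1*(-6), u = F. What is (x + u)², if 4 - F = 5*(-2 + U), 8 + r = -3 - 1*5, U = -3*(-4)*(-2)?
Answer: 21609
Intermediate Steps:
U = -24 (U = 12*(-2) = -24)
r = -16 (r = -8 + (-3 - 1*5) = -8 + (-3 - 5) = -8 - 8 = -16)
F = 134 (F = 4 - 5*(-2 - 24) = 4 - 5*(-26) = 4 - 1*(-130) = 4 + 130 = 134)
u = 134
x = 13 (x = 3 - (-16 - 1*(-6)) = 3 - (-16 + 6) = 3 - 1*(-10) = 3 + 10 = 13)
(x + u)² = (13 + 134)² = 147² = 21609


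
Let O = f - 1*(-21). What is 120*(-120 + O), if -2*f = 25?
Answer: -13380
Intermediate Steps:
f = -25/2 (f = -½*25 = -25/2 ≈ -12.500)
O = 17/2 (O = -25/2 - 1*(-21) = -25/2 + 21 = 17/2 ≈ 8.5000)
120*(-120 + O) = 120*(-120 + 17/2) = 120*(-223/2) = -13380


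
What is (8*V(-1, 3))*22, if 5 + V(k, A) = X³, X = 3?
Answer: 3872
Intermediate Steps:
V(k, A) = 22 (V(k, A) = -5 + 3³ = -5 + 27 = 22)
(8*V(-1, 3))*22 = (8*22)*22 = 176*22 = 3872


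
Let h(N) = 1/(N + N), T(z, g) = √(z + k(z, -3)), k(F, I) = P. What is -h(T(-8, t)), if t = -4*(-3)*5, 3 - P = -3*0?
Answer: I*√5/10 ≈ 0.22361*I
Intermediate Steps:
P = 3 (P = 3 - (-3)*0 = 3 - 1*0 = 3 + 0 = 3)
k(F, I) = 3
t = 60 (t = 12*5 = 60)
T(z, g) = √(3 + z) (T(z, g) = √(z + 3) = √(3 + z))
h(N) = 1/(2*N)
-h(T(-8, t)) = -1/(2*(√(3 - 8))) = -1/(2*(√(-5))) = -1/(2*(I*√5)) = -(-I*√5/5)/2 = -(-1)*I*√5/10 = I*√5/10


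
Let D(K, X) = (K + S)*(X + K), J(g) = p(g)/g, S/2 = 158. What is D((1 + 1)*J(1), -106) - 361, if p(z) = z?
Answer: -33433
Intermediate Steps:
S = 316 (S = 2*158 = 316)
J(g) = 1 (J(g) = g/g = 1)
D(K, X) = (316 + K)*(K + X) (D(K, X) = (K + 316)*(X + K) = (316 + K)*(K + X))
D((1 + 1)*J(1), -106) - 361 = (((1 + 1)*1)² + 316*((1 + 1)*1) + 316*(-106) + ((1 + 1)*1)*(-106)) - 361 = ((2*1)² + 316*(2*1) - 33496 + (2*1)*(-106)) - 361 = (2² + 316*2 - 33496 + 2*(-106)) - 361 = (4 + 632 - 33496 - 212) - 361 = -33072 - 361 = -33433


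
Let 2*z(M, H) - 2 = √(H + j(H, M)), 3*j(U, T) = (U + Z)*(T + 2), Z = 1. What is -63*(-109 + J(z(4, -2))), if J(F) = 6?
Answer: 6489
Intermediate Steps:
j(U, T) = (1 + U)*(2 + T)/3 (j(U, T) = ((U + 1)*(T + 2))/3 = ((1 + U)*(2 + T))/3 = (1 + U)*(2 + T)/3)
z(M, H) = 1 + √(⅔ + M/3 + 5*H/3 + H*M/3)/2 (z(M, H) = 1 + √(H + (⅔ + M/3 + 2*H/3 + M*H/3))/2 = 1 + √(H + (⅔ + M/3 + 2*H/3 + H*M/3))/2 = 1 + √(⅔ + M/3 + 5*H/3 + H*M/3)/2)
-63*(-109 + J(z(4, -2))) = -63*(-109 + 6) = -63*(-103) = 6489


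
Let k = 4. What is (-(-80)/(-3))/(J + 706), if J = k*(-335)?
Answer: 40/951 ≈ 0.042061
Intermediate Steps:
J = -1340 (J = 4*(-335) = -1340)
(-(-80)/(-3))/(J + 706) = (-(-80)/(-3))/(-1340 + 706) = (-(-80)*(-1)/3)/(-634) = -(-5)*16/(634*3) = -1/634*(-80/3) = 40/951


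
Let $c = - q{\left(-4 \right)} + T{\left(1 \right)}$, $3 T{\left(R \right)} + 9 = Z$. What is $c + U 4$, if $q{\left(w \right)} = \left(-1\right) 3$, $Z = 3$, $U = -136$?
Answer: $-543$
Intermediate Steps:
$T{\left(R \right)} = -2$ ($T{\left(R \right)} = -3 + \frac{1}{3} \cdot 3 = -3 + 1 = -2$)
$q{\left(w \right)} = -3$
$c = 1$ ($c = \left(-1\right) \left(-3\right) - 2 = 3 - 2 = 1$)
$c + U 4 = 1 - 544 = -543$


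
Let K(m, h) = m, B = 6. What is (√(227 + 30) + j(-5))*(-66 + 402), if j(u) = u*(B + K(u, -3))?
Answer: -1680 + 336*√257 ≈ 3706.5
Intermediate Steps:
j(u) = u*(6 + u)
(√(227 + 30) + j(-5))*(-66 + 402) = (√(227 + 30) - 5*(6 - 5))*(-66 + 402) = (√257 - 5*1)*336 = (√257 - 5)*336 = (-5 + √257)*336 = -1680 + 336*√257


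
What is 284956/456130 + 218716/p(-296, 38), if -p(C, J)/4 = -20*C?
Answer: -465075855/54005792 ≈ -8.6116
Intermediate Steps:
p(C, J) = 80*C (p(C, J) = -(-80)*C = 80*C)
284956/456130 + 218716/p(-296, 38) = 284956/456130 + 218716/((80*(-296))) = 284956*(1/456130) + 218716/(-23680) = 142478/228065 + 218716*(-1/23680) = 142478/228065 - 54679/5920 = -465075855/54005792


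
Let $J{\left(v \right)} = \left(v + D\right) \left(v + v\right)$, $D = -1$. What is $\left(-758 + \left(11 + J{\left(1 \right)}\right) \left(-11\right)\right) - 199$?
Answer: $-1078$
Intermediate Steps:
$J{\left(v \right)} = 2 v \left(-1 + v\right)$ ($J{\left(v \right)} = \left(v - 1\right) \left(v + v\right) = \left(-1 + v\right) 2 v = 2 v \left(-1 + v\right)$)
$\left(-758 + \left(11 + J{\left(1 \right)}\right) \left(-11\right)\right) - 199 = \left(-758 + \left(11 + 2 \cdot 1 \left(-1 + 1\right)\right) \left(-11\right)\right) - 199 = \left(-758 + \left(11 + 2 \cdot 1 \cdot 0\right) \left(-11\right)\right) - 199 = \left(-758 + \left(11 + 0\right) \left(-11\right)\right) - 199 = \left(-758 + 11 \left(-11\right)\right) - 199 = \left(-758 - 121\right) - 199 = -879 - 199 = -1078$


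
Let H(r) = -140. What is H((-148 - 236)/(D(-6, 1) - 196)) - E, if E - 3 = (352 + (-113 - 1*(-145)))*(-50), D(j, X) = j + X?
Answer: 19057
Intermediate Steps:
D(j, X) = X + j
E = -19197 (E = 3 + (352 + (-113 - 1*(-145)))*(-50) = 3 + (352 + (-113 + 145))*(-50) = 3 + (352 + 32)*(-50) = 3 + 384*(-50) = 3 - 19200 = -19197)
H((-148 - 236)/(D(-6, 1) - 196)) - E = -140 - 1*(-19197) = -140 + 19197 = 19057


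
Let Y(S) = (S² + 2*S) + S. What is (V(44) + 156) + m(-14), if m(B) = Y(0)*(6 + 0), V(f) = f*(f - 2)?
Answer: 2004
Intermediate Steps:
Y(S) = S² + 3*S
V(f) = f*(-2 + f)
m(B) = 0 (m(B) = (0*(3 + 0))*(6 + 0) = (0*3)*6 = 0*6 = 0)
(V(44) + 156) + m(-14) = (44*(-2 + 44) + 156) + 0 = (44*42 + 156) + 0 = (1848 + 156) + 0 = 2004 + 0 = 2004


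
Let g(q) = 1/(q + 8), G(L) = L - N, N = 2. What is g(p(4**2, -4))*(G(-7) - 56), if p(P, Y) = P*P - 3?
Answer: -65/261 ≈ -0.24904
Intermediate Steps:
p(P, Y) = -3 + P**2 (p(P, Y) = P**2 - 3 = -3 + P**2)
G(L) = -2 + L (G(L) = L - 1*2 = L - 2 = -2 + L)
g(q) = 1/(8 + q)
g(p(4**2, -4))*(G(-7) - 56) = ((-2 - 7) - 56)/(8 + (-3 + (4**2)**2)) = (-9 - 56)/(8 + (-3 + 16**2)) = -65/(8 + (-3 + 256)) = -65/(8 + 253) = -65/261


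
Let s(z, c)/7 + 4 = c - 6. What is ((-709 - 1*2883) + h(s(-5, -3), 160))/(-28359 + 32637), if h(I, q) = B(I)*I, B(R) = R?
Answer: 1563/1426 ≈ 1.0961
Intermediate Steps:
s(z, c) = -70 + 7*c (s(z, c) = -28 + 7*(c - 6) = -28 + 7*(-6 + c) = -28 + (-42 + 7*c) = -70 + 7*c)
h(I, q) = I² (h(I, q) = I*I = I²)
((-709 - 1*2883) + h(s(-5, -3), 160))/(-28359 + 32637) = ((-709 - 1*2883) + (-70 + 7*(-3))²)/(-28359 + 32637) = ((-709 - 2883) + (-70 - 21)²)/4278 = (-3592 + (-91)²)*(1/4278) = (-3592 + 8281)*(1/4278) = 4689*(1/4278) = 1563/1426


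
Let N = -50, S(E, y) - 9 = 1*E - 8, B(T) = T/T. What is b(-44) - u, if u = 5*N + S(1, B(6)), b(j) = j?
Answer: 204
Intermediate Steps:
B(T) = 1
S(E, y) = 1 + E (S(E, y) = 9 + (1*E - 8) = 9 + (E - 8) = 9 + (-8 + E) = 1 + E)
u = -248 (u = 5*(-50) + (1 + 1) = -250 + 2 = -248)
b(-44) - u = -44 - 1*(-248) = -44 + 248 = 204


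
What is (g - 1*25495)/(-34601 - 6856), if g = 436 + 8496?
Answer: 5521/13819 ≈ 0.39952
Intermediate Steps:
g = 8932
(g - 1*25495)/(-34601 - 6856) = (8932 - 1*25495)/(-34601 - 6856) = (8932 - 25495)/(-41457) = -16563*(-1/41457) = 5521/13819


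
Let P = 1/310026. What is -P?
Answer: -1/310026 ≈ -3.2255e-6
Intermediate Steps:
P = 1/310026 ≈ 3.2255e-6
-P = -1*1/310026 = -1/310026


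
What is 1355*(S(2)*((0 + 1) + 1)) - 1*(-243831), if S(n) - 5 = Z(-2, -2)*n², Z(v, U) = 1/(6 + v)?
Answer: 260091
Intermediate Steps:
S(n) = 5 + n²/4 (S(n) = 5 + n²/(6 - 2) = 5 + n²/4)
1355*(S(2)*((0 + 1) + 1)) - 1*(-243831) = 1355*((5 + (¼)*2²)*((0 + 1) + 1)) - 1*(-243831) = 1355*((5 + (¼)*4)*(1 + 1)) + 243831 = 1355*((5 + 1)*2) + 243831 = 1355*(6*2) + 243831 = 1355*12 + 243831 = 16260 + 243831 = 260091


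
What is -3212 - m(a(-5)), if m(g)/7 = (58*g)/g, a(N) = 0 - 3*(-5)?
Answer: -3618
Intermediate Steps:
a(N) = 15 (a(N) = 0 + 15 = 15)
m(g) = 406 (m(g) = 7*((58*g)/g) = 7*58 = 406)
-3212 - m(a(-5)) = -3212 - 1*406 = -3212 - 406 = -3618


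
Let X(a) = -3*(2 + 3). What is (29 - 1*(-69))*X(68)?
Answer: -1470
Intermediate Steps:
X(a) = -15 (X(a) = -3*5 = -15)
(29 - 1*(-69))*X(68) = (29 - 1*(-69))*(-15) = (29 + 69)*(-15) = 98*(-15) = -1470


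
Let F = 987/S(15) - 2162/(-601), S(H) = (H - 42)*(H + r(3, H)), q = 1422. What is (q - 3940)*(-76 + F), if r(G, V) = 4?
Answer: 19234052714/102771 ≈ 1.8715e+5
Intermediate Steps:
S(H) = (-42 + H)*(4 + H) (S(H) = (H - 42)*(H + 4) = (-42 + H)*(4 + H))
F = 171973/102771 (F = 987/(-168 + 15**2 - 38*15) - 2162/(-601) = 987/(-168 + 225 - 570) - 2162*(-1/601) = 987/(-513) + 2162/601 = 987*(-1/513) + 2162/601 = -329/171 + 2162/601 = 171973/102771 ≈ 1.6734)
(q - 3940)*(-76 + F) = (1422 - 3940)*(-76 + 171973/102771) = -2518*(-7638623/102771) = 19234052714/102771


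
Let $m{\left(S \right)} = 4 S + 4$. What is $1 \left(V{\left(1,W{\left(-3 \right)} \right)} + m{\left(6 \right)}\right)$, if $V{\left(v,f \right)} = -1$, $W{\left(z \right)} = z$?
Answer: $27$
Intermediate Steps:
$m{\left(S \right)} = 4 + 4 S$
$1 \left(V{\left(1,W{\left(-3 \right)} \right)} + m{\left(6 \right)}\right) = 1 \left(-1 + \left(4 + 4 \cdot 6\right)\right) = 1 \left(-1 + \left(4 + 24\right)\right) = 1 \left(-1 + 28\right) = 1 \cdot 27 = 27$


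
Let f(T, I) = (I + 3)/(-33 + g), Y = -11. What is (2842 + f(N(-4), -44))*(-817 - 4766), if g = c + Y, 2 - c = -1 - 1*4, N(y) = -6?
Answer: -587303685/37 ≈ -1.5873e+7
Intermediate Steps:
c = 7 (c = 2 - (-1 - 1*4) = 2 - (-1 - 4) = 2 - 1*(-5) = 2 + 5 = 7)
g = -4 (g = 7 - 11 = -4)
f(T, I) = -3/37 - I/37 (f(T, I) = (I + 3)/(-33 - 4) = (3 + I)/(-37) = (3 + I)*(-1/37) = -3/37 - I/37)
(2842 + f(N(-4), -44))*(-817 - 4766) = (2842 + (-3/37 - 1/37*(-44)))*(-817 - 4766) = (2842 + (-3/37 + 44/37))*(-5583) = (2842 + 41/37)*(-5583) = (105195/37)*(-5583) = -587303685/37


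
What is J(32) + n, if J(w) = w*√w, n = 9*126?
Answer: 1134 + 128*√2 ≈ 1315.0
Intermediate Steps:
n = 1134
J(w) = w^(3/2)
J(32) + n = 32^(3/2) + 1134 = 128*√2 + 1134 = 1134 + 128*√2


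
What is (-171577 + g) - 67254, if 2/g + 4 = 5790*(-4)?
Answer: -2766140643/11582 ≈ -2.3883e+5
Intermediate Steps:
g = -1/11582 (g = 2/(-4 + 5790*(-4)) = 2/(-4 - 23160) = 2/(-23164) = 2*(-1/23164) = -1/11582 ≈ -8.6341e-5)
(-171577 + g) - 67254 = (-171577 - 1/11582) - 67254 = -1987204815/11582 - 67254 = -2766140643/11582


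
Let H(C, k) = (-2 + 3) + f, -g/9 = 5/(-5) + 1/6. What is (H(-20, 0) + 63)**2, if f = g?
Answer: 20449/4 ≈ 5112.3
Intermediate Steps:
g = 15/2 (g = -9*(5/(-5) + 1/6) = -9*(5*(-1/5) + 1*(1/6)) = -9*(-1 + 1/6) = -9*(-5/6) = 15/2 ≈ 7.5000)
f = 15/2 ≈ 7.5000
H(C, k) = 17/2 (H(C, k) = (-2 + 3) + 15/2 = 1 + 15/2 = 17/2)
(H(-20, 0) + 63)**2 = (17/2 + 63)**2 = (143/2)**2 = 20449/4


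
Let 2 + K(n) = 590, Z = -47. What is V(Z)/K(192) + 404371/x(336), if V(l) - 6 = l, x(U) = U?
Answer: 2830433/2352 ≈ 1203.4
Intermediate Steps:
K(n) = 588 (K(n) = -2 + 590 = 588)
V(l) = 6 + l
V(Z)/K(192) + 404371/x(336) = (6 - 47)/588 + 404371/336 = -41*1/588 + 404371*(1/336) = -41/588 + 404371/336 = 2830433/2352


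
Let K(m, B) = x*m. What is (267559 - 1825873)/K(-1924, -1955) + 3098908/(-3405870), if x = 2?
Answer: 101836352023/252034380 ≈ 404.06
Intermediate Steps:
K(m, B) = 2*m
(267559 - 1825873)/K(-1924, -1955) + 3098908/(-3405870) = (267559 - 1825873)/((2*(-1924))) + 3098908/(-3405870) = -1558314/(-3848) + 3098908*(-1/3405870) = -1558314*(-1/3848) - 1549454/1702935 = 779157/1924 - 1549454/1702935 = 101836352023/252034380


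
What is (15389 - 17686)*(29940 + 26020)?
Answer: -128540120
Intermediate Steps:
(15389 - 17686)*(29940 + 26020) = -2297*55960 = -128540120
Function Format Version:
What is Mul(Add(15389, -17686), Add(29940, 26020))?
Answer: -128540120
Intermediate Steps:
Mul(Add(15389, -17686), Add(29940, 26020)) = Mul(-2297, 55960) = -128540120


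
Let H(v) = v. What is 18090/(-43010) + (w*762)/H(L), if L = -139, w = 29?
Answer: -95294949/597839 ≈ -159.40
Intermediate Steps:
18090/(-43010) + (w*762)/H(L) = 18090/(-43010) + (29*762)/(-139) = 18090*(-1/43010) + 22098*(-1/139) = -1809/4301 - 22098/139 = -95294949/597839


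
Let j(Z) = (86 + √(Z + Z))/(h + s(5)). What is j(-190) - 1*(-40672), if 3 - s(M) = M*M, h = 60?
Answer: 772811/19 + I*√95/19 ≈ 40674.0 + 0.51299*I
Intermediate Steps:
s(M) = 3 - M² (s(M) = 3 - M*M = 3 - M²)
j(Z) = 43/19 + √2*√Z/38 (j(Z) = (86 + √(Z + Z))/(60 + (3 - 1*5²)) = (86 + √(2*Z))/(60 + (3 - 1*25)) = (86 + √2*√Z)/(60 + (3 - 25)) = (86 + √2*√Z)/(60 - 22) = (86 + √2*√Z)/38 = (86 + √2*√Z)*(1/38) = 43/19 + √2*√Z/38)
j(-190) - 1*(-40672) = (43/19 + √2*√(-190)/38) - 1*(-40672) = (43/19 + √2*(I*√190)/38) + 40672 = (43/19 + I*√95/19) + 40672 = 772811/19 + I*√95/19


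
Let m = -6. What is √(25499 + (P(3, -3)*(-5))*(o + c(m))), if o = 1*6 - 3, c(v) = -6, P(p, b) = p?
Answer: 2*√6386 ≈ 159.82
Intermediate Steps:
o = 3 (o = 6 - 3 = 3)
√(25499 + (P(3, -3)*(-5))*(o + c(m))) = √(25499 + (3*(-5))*(3 - 6)) = √(25499 - 15*(-3)) = √(25499 + 45) = √25544 = 2*√6386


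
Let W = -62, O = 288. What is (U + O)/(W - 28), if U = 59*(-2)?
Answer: -17/9 ≈ -1.8889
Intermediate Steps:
U = -118
(U + O)/(W - 28) = (-118 + 288)/(-62 - 28) = 170/(-90) = 170*(-1/90) = -17/9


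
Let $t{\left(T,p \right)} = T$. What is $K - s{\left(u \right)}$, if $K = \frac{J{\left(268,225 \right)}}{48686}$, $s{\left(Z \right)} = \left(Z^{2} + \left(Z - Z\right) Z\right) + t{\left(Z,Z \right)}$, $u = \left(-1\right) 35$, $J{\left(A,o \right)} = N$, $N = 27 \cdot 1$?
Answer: $- \frac{57936313}{48686} \approx -1190.0$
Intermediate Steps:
$N = 27$
$J{\left(A,o \right)} = 27$
$u = -35$
$s{\left(Z \right)} = Z + Z^{2}$ ($s{\left(Z \right)} = \left(Z^{2} + \left(Z - Z\right) Z\right) + Z = \left(Z^{2} + 0 Z\right) + Z = \left(Z^{2} + 0\right) + Z = Z^{2} + Z = Z + Z^{2}$)
$K = \frac{27}{48686} \approx 0.00055457$
$K - s{\left(u \right)} = \frac{27}{48686} - - 35 \left(1 - 35\right) = \frac{27}{48686} - \left(-35\right) \left(-34\right) = \frac{27}{48686} - 1190 = - \frac{57936313}{48686}$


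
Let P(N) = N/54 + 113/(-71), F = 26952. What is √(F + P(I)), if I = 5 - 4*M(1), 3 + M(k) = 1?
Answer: √44018064114/1278 ≈ 164.17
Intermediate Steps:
M(k) = -2 (M(k) = -3 + 1 = -2)
I = 13 (I = 5 - 4*(-2) = 5 + 8 = 13)
P(N) = -113/71 + N/54 (P(N) = N*(1/54) + 113*(-1/71) = N/54 - 113/71 = -113/71 + N/54)
√(F + P(I)) = √(26952 + (-113/71 + (1/54)*13)) = √(26952 + (-113/71 + 13/54)) = √(26952 - 5179/3834) = √(103328789/3834) = √44018064114/1278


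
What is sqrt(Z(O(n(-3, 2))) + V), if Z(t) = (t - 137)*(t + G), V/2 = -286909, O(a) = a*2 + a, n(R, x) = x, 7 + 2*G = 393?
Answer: I*sqrt(599887) ≈ 774.52*I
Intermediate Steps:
G = 193 (G = -7/2 + (1/2)*393 = -7/2 + 393/2 = 193)
O(a) = 3*a (O(a) = 2*a + a = 3*a)
V = -573818 (V = 2*(-286909) = -573818)
Z(t) = (-137 + t)*(193 + t) (Z(t) = (t - 137)*(t + 193) = (-137 + t)*(193 + t))
sqrt(Z(O(n(-3, 2))) + V) = sqrt((-26441 + (3*2)**2 + 56*(3*2)) - 573818) = sqrt((-26441 + 6**2 + 56*6) - 573818) = sqrt((-26441 + 36 + 336) - 573818) = sqrt(-26069 - 573818) = sqrt(-599887) = I*sqrt(599887)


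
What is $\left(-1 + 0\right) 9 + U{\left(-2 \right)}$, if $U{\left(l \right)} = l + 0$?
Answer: $-11$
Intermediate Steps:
$U{\left(l \right)} = l$
$\left(-1 + 0\right) 9 + U{\left(-2 \right)} = \left(-1 + 0\right) 9 - 2 = \left(-1\right) 9 - 2 = -9 - 2 = -11$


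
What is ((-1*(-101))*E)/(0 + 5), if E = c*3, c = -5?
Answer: -303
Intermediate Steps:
E = -15 (E = -5*3 = -15)
((-1*(-101))*E)/(0 + 5) = (-1*(-101)*(-15))/(0 + 5) = (101*(-15))/5 = -1515*⅕ = -303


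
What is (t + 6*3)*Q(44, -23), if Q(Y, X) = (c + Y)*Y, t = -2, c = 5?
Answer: 34496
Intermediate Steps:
Q(Y, X) = Y*(5 + Y) (Q(Y, X) = (5 + Y)*Y = Y*(5 + Y))
(t + 6*3)*Q(44, -23) = (-2 + 6*3)*(44*(5 + 44)) = (-2 + 18)*(44*49) = 16*2156 = 34496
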